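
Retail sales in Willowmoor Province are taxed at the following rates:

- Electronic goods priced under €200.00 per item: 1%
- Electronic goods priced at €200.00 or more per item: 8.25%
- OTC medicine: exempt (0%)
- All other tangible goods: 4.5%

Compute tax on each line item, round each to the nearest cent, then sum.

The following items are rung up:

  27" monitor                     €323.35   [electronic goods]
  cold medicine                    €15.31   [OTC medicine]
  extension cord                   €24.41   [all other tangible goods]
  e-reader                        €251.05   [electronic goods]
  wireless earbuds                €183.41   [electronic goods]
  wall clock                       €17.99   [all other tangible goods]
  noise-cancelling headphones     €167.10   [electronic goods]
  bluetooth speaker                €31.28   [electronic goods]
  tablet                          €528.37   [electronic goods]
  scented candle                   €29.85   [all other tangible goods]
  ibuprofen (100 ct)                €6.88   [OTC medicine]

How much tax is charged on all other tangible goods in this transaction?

Extension cord €24.41: all other tangible goods → 4.5% → €1.10
Wall clock €17.99: all other tangible goods → 4.5% → €0.81
Scented candle €29.85: all other tangible goods → 4.5% → €1.34
Tax on all other tangible goods = €1.10 + €0.81 + €1.34 = €3.25

€3.25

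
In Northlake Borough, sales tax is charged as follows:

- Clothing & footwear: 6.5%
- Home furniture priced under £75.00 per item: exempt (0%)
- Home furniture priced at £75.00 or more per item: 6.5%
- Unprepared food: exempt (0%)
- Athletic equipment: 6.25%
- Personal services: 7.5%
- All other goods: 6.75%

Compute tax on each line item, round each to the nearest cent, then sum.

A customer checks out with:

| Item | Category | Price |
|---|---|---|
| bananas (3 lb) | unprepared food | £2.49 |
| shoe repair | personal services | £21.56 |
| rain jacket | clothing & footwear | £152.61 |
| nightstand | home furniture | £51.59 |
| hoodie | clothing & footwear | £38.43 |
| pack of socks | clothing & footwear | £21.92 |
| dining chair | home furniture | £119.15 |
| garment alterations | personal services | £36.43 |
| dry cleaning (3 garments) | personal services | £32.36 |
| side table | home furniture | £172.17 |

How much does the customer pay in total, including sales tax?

£688.26

Bananas (3 lb) £2.49: unprepared food → 0% → £0.00
Shoe repair £21.56: personal services → 7.5% → £1.62
Rain jacket £152.61: clothing & footwear → 6.5% → £9.92
Nightstand £51.59: home furniture, under £75.00 → 0% → £0.00
Hoodie £38.43: clothing & footwear → 6.5% → £2.50
Pack of socks £21.92: clothing & footwear → 6.5% → £1.42
Dining chair £119.15: home furniture, £75.00 or more → 6.5% → £7.74
Garment alterations £36.43: personal services → 7.5% → £2.73
Dry cleaning (3 garments) £32.36: personal services → 7.5% → £2.43
Side table £172.17: home furniture, £75.00 or more → 6.5% → £11.19
Subtotal = £648.71; tax = £39.55; total due = £688.26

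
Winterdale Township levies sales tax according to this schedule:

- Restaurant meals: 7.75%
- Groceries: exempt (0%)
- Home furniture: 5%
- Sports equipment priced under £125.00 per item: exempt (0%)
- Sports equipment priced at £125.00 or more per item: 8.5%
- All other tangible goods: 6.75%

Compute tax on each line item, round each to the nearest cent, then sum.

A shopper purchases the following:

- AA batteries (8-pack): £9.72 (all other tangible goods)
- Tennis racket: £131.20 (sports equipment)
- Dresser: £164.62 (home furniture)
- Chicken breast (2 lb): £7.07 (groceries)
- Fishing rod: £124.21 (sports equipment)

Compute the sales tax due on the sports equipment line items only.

£11.15

Tennis racket £131.20: sports equipment, £125.00 or more → 8.5% → £11.15
Fishing rod £124.21: sports equipment, under £125.00 → 0% → £0.00
Tax on sports equipment = £11.15 + £0.00 = £11.15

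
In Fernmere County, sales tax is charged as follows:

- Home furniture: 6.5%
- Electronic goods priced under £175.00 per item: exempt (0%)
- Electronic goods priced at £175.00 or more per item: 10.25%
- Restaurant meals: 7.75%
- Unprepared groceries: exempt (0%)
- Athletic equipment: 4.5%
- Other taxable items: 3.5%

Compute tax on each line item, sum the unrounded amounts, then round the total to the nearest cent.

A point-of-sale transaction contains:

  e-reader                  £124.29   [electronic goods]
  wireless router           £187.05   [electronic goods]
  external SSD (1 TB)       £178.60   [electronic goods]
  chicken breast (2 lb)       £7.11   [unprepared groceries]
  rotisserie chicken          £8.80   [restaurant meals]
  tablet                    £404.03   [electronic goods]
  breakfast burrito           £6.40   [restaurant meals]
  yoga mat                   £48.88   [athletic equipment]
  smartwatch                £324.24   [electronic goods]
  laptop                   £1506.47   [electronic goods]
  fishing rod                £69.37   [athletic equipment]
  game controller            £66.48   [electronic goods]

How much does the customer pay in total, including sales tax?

£3204.76

E-reader £124.29: electronic goods, under £175.00 → 0% → £0.00
Wireless router £187.05: electronic goods, £175.00 or more → 10.25% → £19.172625
External SSD (1 TB) £178.60: electronic goods, £175.00 or more → 10.25% → £18.3065
Chicken breast (2 lb) £7.11: unprepared groceries → 0% → £0.00
Rotisserie chicken £8.80: restaurant meals → 7.75% → £0.682
Tablet £404.03: electronic goods, £175.00 or more → 10.25% → £41.413075
Breakfast burrito £6.40: restaurant meals → 7.75% → £0.496
Yoga mat £48.88: athletic equipment → 4.5% → £2.1996
Smartwatch £324.24: electronic goods, £175.00 or more → 10.25% → £33.2346
Laptop £1506.47: electronic goods, £175.00 or more → 10.25% → £154.413175
Fishing rod £69.37: athletic equipment → 4.5% → £3.12165
Game controller £66.48: electronic goods, under £175.00 → 0% → £0.00
Subtotal = £2931.72; unrounded tax = £273.039225 → £273.04; total due = £3204.76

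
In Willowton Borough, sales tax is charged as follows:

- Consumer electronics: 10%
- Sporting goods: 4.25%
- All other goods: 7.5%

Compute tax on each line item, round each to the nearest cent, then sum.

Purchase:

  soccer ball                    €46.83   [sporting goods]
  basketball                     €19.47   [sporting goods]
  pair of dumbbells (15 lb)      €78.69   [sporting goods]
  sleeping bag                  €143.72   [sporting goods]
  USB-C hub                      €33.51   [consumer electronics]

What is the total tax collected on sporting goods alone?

€12.27

Soccer ball €46.83: sporting goods → 4.25% → €1.99
Basketball €19.47: sporting goods → 4.25% → €0.83
Pair of dumbbells (15 lb) €78.69: sporting goods → 4.25% → €3.34
Sleeping bag €143.72: sporting goods → 4.25% → €6.11
Tax on sporting goods = €1.99 + €0.83 + €3.34 + €6.11 = €12.27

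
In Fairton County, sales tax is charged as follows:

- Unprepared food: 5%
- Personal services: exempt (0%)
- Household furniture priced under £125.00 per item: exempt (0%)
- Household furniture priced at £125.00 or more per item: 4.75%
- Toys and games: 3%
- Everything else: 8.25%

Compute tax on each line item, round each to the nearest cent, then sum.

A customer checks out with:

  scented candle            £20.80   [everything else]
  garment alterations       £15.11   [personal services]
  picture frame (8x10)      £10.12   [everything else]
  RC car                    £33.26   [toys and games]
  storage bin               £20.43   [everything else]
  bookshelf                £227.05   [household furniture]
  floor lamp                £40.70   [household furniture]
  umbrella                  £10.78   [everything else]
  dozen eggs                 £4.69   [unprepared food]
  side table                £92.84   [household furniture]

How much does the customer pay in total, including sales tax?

£492.92

Scented candle £20.80: everything else → 8.25% → £1.72
Garment alterations £15.11: personal services → 0% → £0.00
Picture frame (8x10) £10.12: everything else → 8.25% → £0.83
RC car £33.26: toys and games → 3% → £1.00
Storage bin £20.43: everything else → 8.25% → £1.69
Bookshelf £227.05: household furniture, £125.00 or more → 4.75% → £10.78
Floor lamp £40.70: household furniture, under £125.00 → 0% → £0.00
Umbrella £10.78: everything else → 8.25% → £0.89
Dozen eggs £4.69: unprepared food → 5% → £0.23
Side table £92.84: household furniture, under £125.00 → 0% → £0.00
Subtotal = £475.78; tax = £17.14; total due = £492.92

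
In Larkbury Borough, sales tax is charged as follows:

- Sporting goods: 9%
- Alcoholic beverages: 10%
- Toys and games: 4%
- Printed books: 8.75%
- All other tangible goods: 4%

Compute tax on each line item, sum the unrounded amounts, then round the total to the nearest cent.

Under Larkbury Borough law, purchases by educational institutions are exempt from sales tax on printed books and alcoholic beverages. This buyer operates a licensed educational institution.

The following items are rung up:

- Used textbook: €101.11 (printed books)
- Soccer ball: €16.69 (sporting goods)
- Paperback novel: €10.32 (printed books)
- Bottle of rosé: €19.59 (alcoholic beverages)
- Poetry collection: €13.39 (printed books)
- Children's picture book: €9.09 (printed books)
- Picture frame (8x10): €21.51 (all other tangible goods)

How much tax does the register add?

€2.36

Used textbook €101.11: printed books, buyer-exempt → 0% → €0.00
Soccer ball €16.69: sporting goods → 9% → €1.5021
Paperback novel €10.32: printed books, buyer-exempt → 0% → €0.00
Bottle of rosé €19.59: alcoholic beverages, buyer-exempt → 0% → €0.00
Poetry collection €13.39: printed books, buyer-exempt → 0% → €0.00
Children's picture book €9.09: printed books, buyer-exempt → 0% → €0.00
Picture frame (8x10) €21.51: all other tangible goods → 4% → €0.8604
Unrounded tax sum = €2.3625 → €2.36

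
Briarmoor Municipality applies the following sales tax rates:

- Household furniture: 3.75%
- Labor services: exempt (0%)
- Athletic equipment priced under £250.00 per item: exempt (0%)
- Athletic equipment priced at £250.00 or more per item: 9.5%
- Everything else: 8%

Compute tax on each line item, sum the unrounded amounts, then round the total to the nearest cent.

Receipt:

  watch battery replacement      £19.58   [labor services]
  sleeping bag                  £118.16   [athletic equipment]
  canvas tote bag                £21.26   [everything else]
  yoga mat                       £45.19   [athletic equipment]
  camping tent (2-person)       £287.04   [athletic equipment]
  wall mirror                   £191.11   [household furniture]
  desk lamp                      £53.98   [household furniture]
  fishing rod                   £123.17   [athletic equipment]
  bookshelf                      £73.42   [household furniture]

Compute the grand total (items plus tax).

£973.82

Watch battery replacement £19.58: labor services → 0% → £0.00
Sleeping bag £118.16: athletic equipment, under £250.00 → 0% → £0.00
Canvas tote bag £21.26: everything else → 8% → £1.7008
Yoga mat £45.19: athletic equipment, under £250.00 → 0% → £0.00
Camping tent (2-person) £287.04: athletic equipment, £250.00 or more → 9.5% → £27.2688
Wall mirror £191.11: household furniture → 3.75% → £7.166625
Desk lamp £53.98: household furniture → 3.75% → £2.02425
Fishing rod £123.17: athletic equipment, under £250.00 → 0% → £0.00
Bookshelf £73.42: household furniture → 3.75% → £2.75325
Subtotal = £932.91; unrounded tax = £40.913725 → £40.91; total due = £973.82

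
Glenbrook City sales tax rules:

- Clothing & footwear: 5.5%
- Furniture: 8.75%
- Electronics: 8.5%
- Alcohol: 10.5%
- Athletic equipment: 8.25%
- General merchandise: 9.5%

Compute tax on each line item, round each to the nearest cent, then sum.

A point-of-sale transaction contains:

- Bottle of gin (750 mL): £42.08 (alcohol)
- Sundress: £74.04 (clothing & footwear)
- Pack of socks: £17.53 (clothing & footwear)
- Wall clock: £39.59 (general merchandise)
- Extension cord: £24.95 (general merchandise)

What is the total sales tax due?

Bottle of gin (750 mL) £42.08: alcohol → 10.5% → £4.42
Sundress £74.04: clothing & footwear → 5.5% → £4.07
Pack of socks £17.53: clothing & footwear → 5.5% → £0.96
Wall clock £39.59: general merchandise → 9.5% → £3.76
Extension cord £24.95: general merchandise → 9.5% → £2.37
Total tax = £4.42 + £4.07 + £0.96 + £3.76 + £2.37 = £15.58

£15.58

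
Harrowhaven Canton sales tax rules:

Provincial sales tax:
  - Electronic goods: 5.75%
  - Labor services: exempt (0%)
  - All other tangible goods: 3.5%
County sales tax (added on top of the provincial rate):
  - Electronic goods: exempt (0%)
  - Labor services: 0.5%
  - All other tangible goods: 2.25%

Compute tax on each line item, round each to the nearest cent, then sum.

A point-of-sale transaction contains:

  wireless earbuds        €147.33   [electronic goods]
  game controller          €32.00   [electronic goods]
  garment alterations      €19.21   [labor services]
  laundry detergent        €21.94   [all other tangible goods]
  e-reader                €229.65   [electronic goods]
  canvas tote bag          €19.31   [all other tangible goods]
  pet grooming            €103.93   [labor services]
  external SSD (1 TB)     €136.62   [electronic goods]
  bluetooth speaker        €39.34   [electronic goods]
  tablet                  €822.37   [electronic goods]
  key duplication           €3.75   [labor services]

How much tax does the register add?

Wireless earbuds €147.33: electronic goods → 5.75% + 0% county = 5.75% → €8.47
Game controller €32.00: electronic goods → 5.75% + 0% county = 5.75% → €1.84
Garment alterations €19.21: labor services → 0% + 0.5% county = 0.5% → €0.10
Laundry detergent €21.94: all other tangible goods → 3.5% + 2.25% county = 5.75% → €1.26
E-reader €229.65: electronic goods → 5.75% + 0% county = 5.75% → €13.20
Canvas tote bag €19.31: all other tangible goods → 3.5% + 2.25% county = 5.75% → €1.11
Pet grooming €103.93: labor services → 0% + 0.5% county = 0.5% → €0.52
External SSD (1 TB) €136.62: electronic goods → 5.75% + 0% county = 5.75% → €7.86
Bluetooth speaker €39.34: electronic goods → 5.75% + 0% county = 5.75% → €2.26
Tablet €822.37: electronic goods → 5.75% + 0% county = 5.75% → €47.29
Key duplication €3.75: labor services → 0% + 0.5% county = 0.5% → €0.02
Total tax = €8.47 + €1.84 + €0.10 + €1.26 + €13.20 + €1.11 + €0.52 + €7.86 + €2.26 + €47.29 + €0.02 = €83.93

€83.93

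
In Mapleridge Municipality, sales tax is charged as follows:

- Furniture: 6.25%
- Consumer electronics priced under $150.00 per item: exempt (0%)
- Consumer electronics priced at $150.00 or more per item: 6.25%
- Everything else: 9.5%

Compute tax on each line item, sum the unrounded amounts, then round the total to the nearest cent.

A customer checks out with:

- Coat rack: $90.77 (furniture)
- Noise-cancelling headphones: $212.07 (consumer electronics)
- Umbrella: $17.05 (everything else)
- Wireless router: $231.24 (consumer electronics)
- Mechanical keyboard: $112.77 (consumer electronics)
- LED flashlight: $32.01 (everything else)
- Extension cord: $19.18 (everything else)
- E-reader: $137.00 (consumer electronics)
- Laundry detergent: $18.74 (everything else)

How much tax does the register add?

$41.64

Coat rack $90.77: furniture → 6.25% → $5.673125
Noise-cancelling headphones $212.07: consumer electronics, $150.00 or more → 6.25% → $13.254375
Umbrella $17.05: everything else → 9.5% → $1.61975
Wireless router $231.24: consumer electronics, $150.00 or more → 6.25% → $14.4525
Mechanical keyboard $112.77: consumer electronics, under $150.00 → 0% → $0.00
LED flashlight $32.01: everything else → 9.5% → $3.04095
Extension cord $19.18: everything else → 9.5% → $1.8221
E-reader $137.00: consumer electronics, under $150.00 → 0% → $0.00
Laundry detergent $18.74: everything else → 9.5% → $1.7803
Unrounded tax sum = $41.6431 → $41.64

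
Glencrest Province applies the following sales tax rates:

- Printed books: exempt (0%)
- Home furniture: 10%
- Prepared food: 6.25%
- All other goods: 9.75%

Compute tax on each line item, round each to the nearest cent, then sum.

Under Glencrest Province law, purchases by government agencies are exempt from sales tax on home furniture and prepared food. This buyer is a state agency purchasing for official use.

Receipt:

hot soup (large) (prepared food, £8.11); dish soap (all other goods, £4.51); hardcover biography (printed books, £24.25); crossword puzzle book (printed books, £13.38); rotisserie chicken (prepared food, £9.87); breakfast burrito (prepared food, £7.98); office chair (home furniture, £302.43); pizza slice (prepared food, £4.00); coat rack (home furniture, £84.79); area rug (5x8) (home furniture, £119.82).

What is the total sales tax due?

Hot soup (large) £8.11: prepared food, buyer-exempt → 0% → £0.00
Dish soap £4.51: all other goods → 9.75% → £0.44
Hardcover biography £24.25: printed books → 0% → £0.00
Crossword puzzle book £13.38: printed books → 0% → £0.00
Rotisserie chicken £9.87: prepared food, buyer-exempt → 0% → £0.00
Breakfast burrito £7.98: prepared food, buyer-exempt → 0% → £0.00
Office chair £302.43: home furniture, buyer-exempt → 0% → £0.00
Pizza slice £4.00: prepared food, buyer-exempt → 0% → £0.00
Coat rack £84.79: home furniture, buyer-exempt → 0% → £0.00
Area rug (5x8) £119.82: home furniture, buyer-exempt → 0% → £0.00
Total tax = £0.44

£0.44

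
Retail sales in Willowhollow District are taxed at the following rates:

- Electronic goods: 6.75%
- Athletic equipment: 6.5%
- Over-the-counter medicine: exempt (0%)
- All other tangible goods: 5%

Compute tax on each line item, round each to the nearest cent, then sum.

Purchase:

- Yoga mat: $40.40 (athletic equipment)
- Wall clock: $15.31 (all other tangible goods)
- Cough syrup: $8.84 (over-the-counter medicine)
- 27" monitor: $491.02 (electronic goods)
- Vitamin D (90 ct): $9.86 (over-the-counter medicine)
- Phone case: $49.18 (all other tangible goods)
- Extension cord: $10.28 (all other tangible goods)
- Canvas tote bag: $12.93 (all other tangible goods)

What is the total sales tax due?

$40.16

Yoga mat $40.40: athletic equipment → 6.5% → $2.63
Wall clock $15.31: all other tangible goods → 5% → $0.77
Cough syrup $8.84: over-the-counter medicine → 0% → $0.00
27" monitor $491.02: electronic goods → 6.75% → $33.14
Vitamin D (90 ct) $9.86: over-the-counter medicine → 0% → $0.00
Phone case $49.18: all other tangible goods → 5% → $2.46
Extension cord $10.28: all other tangible goods → 5% → $0.51
Canvas tote bag $12.93: all other tangible goods → 5% → $0.65
Total tax = $2.63 + $0.77 + $33.14 + $2.46 + $0.51 + $0.65 = $40.16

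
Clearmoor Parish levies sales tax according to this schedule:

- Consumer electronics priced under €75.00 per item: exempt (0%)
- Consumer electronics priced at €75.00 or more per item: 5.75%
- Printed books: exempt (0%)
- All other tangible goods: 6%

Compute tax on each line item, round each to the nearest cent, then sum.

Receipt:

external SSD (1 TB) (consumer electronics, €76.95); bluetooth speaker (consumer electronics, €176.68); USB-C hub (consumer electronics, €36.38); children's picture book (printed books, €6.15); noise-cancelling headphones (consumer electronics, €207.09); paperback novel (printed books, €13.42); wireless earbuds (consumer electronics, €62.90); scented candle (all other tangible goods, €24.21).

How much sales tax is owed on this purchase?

€27.94

External SSD (1 TB) €76.95: consumer electronics, €75.00 or more → 5.75% → €4.42
Bluetooth speaker €176.68: consumer electronics, €75.00 or more → 5.75% → €10.16
USB-C hub €36.38: consumer electronics, under €75.00 → 0% → €0.00
Children's picture book €6.15: printed books → 0% → €0.00
Noise-cancelling headphones €207.09: consumer electronics, €75.00 or more → 5.75% → €11.91
Paperback novel €13.42: printed books → 0% → €0.00
Wireless earbuds €62.90: consumer electronics, under €75.00 → 0% → €0.00
Scented candle €24.21: all other tangible goods → 6% → €1.45
Total tax = €4.42 + €10.16 + €11.91 + €1.45 = €27.94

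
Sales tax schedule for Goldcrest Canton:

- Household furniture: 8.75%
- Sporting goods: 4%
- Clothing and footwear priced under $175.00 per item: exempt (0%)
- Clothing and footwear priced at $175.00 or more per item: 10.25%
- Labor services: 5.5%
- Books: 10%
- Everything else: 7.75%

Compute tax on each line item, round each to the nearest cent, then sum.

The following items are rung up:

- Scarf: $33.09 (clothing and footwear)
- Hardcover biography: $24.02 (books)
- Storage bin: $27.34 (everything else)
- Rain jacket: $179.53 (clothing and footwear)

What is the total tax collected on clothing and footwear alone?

Scarf $33.09: clothing and footwear, under $175.00 → 0% → $0.00
Rain jacket $179.53: clothing and footwear, $175.00 or more → 10.25% → $18.40
Tax on clothing and footwear = $0.00 + $18.40 = $18.40

$18.40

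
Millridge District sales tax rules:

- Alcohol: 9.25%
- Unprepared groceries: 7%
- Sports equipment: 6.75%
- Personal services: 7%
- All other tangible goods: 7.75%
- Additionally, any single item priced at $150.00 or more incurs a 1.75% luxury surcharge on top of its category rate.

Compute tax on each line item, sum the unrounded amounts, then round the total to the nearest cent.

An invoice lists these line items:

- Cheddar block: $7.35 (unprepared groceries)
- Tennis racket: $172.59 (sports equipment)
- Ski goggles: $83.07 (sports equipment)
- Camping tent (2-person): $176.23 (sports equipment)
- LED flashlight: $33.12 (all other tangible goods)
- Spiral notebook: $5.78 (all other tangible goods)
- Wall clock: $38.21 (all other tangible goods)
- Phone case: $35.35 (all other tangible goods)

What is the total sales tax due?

$44.49

Cheddar block $7.35: unprepared groceries → 7% → $0.5145
Tennis racket $172.59: sports equipment → 6.75% + 1.75% surcharge = 8.5% → $14.67015
Ski goggles $83.07: sports equipment → 6.75% → $5.607225
Camping tent (2-person) $176.23: sports equipment → 6.75% + 1.75% surcharge = 8.5% → $14.97955
LED flashlight $33.12: all other tangible goods → 7.75% → $2.5668
Spiral notebook $5.78: all other tangible goods → 7.75% → $0.44795
Wall clock $38.21: all other tangible goods → 7.75% → $2.961275
Phone case $35.35: all other tangible goods → 7.75% → $2.739625
Unrounded tax sum = $44.487075 → $44.49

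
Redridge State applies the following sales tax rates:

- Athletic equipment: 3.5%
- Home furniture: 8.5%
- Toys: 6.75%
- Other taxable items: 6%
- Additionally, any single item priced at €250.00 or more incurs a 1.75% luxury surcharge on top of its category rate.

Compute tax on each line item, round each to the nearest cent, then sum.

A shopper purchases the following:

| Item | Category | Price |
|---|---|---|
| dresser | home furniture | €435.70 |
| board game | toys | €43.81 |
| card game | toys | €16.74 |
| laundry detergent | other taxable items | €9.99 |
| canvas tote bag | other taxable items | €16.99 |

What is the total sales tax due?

Dresser €435.70: home furniture → 8.5% + 1.75% surcharge = 10.25% → €44.66
Board game €43.81: toys → 6.75% → €2.96
Card game €16.74: toys → 6.75% → €1.13
Laundry detergent €9.99: other taxable items → 6% → €0.60
Canvas tote bag €16.99: other taxable items → 6% → €1.02
Total tax = €44.66 + €2.96 + €1.13 + €0.60 + €1.02 = €50.37

€50.37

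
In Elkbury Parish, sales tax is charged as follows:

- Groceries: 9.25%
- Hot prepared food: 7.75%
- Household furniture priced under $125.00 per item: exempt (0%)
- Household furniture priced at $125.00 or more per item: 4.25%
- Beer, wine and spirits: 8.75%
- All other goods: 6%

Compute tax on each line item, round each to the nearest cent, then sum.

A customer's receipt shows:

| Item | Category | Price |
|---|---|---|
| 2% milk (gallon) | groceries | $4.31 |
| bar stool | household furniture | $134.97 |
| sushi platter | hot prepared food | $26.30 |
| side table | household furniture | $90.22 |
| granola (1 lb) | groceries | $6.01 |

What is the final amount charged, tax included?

2% milk (gallon) $4.31: groceries → 9.25% → $0.40
Bar stool $134.97: household furniture, $125.00 or more → 4.25% → $5.74
Sushi platter $26.30: hot prepared food → 7.75% → $2.04
Side table $90.22: household furniture, under $125.00 → 0% → $0.00
Granola (1 lb) $6.01: groceries → 9.25% → $0.56
Subtotal = $261.81; tax = $8.74; total due = $270.55

$270.55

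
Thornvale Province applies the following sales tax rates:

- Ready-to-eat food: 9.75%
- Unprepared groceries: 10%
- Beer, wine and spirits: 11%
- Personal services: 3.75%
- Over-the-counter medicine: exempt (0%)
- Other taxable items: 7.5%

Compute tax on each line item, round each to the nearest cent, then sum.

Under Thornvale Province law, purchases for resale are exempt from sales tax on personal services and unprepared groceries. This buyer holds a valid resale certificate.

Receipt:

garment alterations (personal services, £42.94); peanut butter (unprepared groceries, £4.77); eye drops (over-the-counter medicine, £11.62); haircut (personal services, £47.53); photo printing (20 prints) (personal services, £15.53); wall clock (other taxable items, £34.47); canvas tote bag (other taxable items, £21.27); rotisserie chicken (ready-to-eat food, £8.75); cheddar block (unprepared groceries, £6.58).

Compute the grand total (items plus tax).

£198.50

Garment alterations £42.94: personal services, buyer-exempt → 0% → £0.00
Peanut butter £4.77: unprepared groceries, buyer-exempt → 0% → £0.00
Eye drops £11.62: over-the-counter medicine → 0% → £0.00
Haircut £47.53: personal services, buyer-exempt → 0% → £0.00
Photo printing (20 prints) £15.53: personal services, buyer-exempt → 0% → £0.00
Wall clock £34.47: other taxable items → 7.5% → £2.59
Canvas tote bag £21.27: other taxable items → 7.5% → £1.60
Rotisserie chicken £8.75: ready-to-eat food → 9.75% → £0.85
Cheddar block £6.58: unprepared groceries, buyer-exempt → 0% → £0.00
Subtotal = £193.46; tax = £5.04; total due = £198.50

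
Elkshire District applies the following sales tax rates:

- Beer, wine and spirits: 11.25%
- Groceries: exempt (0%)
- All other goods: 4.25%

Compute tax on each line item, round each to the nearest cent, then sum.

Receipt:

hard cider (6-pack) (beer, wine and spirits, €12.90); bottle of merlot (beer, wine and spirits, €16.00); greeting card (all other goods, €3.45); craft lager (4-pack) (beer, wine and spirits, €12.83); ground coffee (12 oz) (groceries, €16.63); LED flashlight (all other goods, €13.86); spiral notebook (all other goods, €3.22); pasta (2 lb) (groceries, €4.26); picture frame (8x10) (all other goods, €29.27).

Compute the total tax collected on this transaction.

€6.81

Hard cider (6-pack) €12.90: beer, wine and spirits → 11.25% → €1.45
Bottle of merlot €16.00: beer, wine and spirits → 11.25% → €1.80
Greeting card €3.45: all other goods → 4.25% → €0.15
Craft lager (4-pack) €12.83: beer, wine and spirits → 11.25% → €1.44
Ground coffee (12 oz) €16.63: groceries → 0% → €0.00
LED flashlight €13.86: all other goods → 4.25% → €0.59
Spiral notebook €3.22: all other goods → 4.25% → €0.14
Pasta (2 lb) €4.26: groceries → 0% → €0.00
Picture frame (8x10) €29.27: all other goods → 4.25% → €1.24
Total tax = €1.45 + €1.80 + €0.15 + €1.44 + €0.59 + €0.14 + €1.24 = €6.81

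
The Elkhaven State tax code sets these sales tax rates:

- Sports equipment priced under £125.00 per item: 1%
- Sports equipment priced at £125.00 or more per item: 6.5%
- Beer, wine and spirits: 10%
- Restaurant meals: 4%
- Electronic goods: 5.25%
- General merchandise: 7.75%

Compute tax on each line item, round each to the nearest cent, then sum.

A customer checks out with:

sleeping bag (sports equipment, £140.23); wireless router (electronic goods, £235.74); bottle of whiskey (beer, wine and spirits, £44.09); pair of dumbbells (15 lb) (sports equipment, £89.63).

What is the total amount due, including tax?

£536.49

Sleeping bag £140.23: sports equipment, £125.00 or more → 6.5% → £9.11
Wireless router £235.74: electronic goods → 5.25% → £12.38
Bottle of whiskey £44.09: beer, wine and spirits → 10% → £4.41
Pair of dumbbells (15 lb) £89.63: sports equipment, under £125.00 → 1% → £0.90
Subtotal = £509.69; tax = £26.80; total due = £536.49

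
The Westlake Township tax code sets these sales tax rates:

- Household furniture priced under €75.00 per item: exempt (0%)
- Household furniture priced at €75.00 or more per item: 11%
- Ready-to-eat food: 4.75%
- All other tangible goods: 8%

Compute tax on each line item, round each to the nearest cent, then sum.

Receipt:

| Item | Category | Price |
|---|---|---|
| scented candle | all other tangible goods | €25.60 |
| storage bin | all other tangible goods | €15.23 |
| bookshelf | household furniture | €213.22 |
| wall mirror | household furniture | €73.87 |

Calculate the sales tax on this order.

€26.72

Scented candle €25.60: all other tangible goods → 8% → €2.05
Storage bin €15.23: all other tangible goods → 8% → €1.22
Bookshelf €213.22: household furniture, €75.00 or more → 11% → €23.45
Wall mirror €73.87: household furniture, under €75.00 → 0% → €0.00
Total tax = €2.05 + €1.22 + €23.45 = €26.72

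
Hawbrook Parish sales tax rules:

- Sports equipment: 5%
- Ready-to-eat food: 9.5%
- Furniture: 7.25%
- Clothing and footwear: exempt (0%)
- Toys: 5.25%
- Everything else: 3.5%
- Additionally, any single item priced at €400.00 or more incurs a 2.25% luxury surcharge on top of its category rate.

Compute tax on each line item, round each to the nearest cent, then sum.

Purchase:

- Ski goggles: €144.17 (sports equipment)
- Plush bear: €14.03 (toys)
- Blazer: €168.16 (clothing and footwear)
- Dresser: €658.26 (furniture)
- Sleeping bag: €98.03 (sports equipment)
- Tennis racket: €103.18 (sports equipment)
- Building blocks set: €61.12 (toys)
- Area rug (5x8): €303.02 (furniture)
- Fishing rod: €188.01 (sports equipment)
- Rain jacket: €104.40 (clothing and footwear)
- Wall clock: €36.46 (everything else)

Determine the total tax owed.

Ski goggles €144.17: sports equipment → 5% → €7.21
Plush bear €14.03: toys → 5.25% → €0.74
Blazer €168.16: clothing and footwear → 0% → €0.00
Dresser €658.26: furniture → 7.25% + 2.25% surcharge = 9.5% → €62.53
Sleeping bag €98.03: sports equipment → 5% → €4.90
Tennis racket €103.18: sports equipment → 5% → €5.16
Building blocks set €61.12: toys → 5.25% → €3.21
Area rug (5x8) €303.02: furniture → 7.25% → €21.97
Fishing rod €188.01: sports equipment → 5% → €9.40
Rain jacket €104.40: clothing and footwear → 0% → €0.00
Wall clock €36.46: everything else → 3.5% → €1.28
Total tax = €7.21 + €0.74 + €62.53 + €4.90 + €5.16 + €3.21 + €21.97 + €9.40 + €1.28 = €116.40

€116.40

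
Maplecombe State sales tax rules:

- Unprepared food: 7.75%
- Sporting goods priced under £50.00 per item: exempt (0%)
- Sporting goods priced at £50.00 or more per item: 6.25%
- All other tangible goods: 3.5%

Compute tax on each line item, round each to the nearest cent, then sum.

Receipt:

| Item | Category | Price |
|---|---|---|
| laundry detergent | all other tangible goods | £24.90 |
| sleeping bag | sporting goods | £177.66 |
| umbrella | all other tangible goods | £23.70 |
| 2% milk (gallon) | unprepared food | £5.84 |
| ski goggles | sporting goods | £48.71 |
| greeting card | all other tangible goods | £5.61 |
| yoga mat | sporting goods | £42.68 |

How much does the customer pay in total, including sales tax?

Laundry detergent £24.90: all other tangible goods → 3.5% → £0.87
Sleeping bag £177.66: sporting goods, £50.00 or more → 6.25% → £11.10
Umbrella £23.70: all other tangible goods → 3.5% → £0.83
2% milk (gallon) £5.84: unprepared food → 7.75% → £0.45
Ski goggles £48.71: sporting goods, under £50.00 → 0% → £0.00
Greeting card £5.61: all other tangible goods → 3.5% → £0.20
Yoga mat £42.68: sporting goods, under £50.00 → 0% → £0.00
Subtotal = £329.10; tax = £13.45; total due = £342.55

£342.55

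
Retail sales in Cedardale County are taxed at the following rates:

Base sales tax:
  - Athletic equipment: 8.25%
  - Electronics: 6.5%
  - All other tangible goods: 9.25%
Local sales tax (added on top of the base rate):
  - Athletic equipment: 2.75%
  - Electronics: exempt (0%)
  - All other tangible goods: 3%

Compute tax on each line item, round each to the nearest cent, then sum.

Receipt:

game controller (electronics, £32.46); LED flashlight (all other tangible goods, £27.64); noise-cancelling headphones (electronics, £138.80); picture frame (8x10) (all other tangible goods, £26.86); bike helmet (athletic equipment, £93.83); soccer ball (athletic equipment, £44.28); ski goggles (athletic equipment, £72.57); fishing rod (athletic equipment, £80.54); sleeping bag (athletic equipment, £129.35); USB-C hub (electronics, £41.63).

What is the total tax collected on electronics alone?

£13.84

Game controller £32.46: electronics → 6.5% + 0% local = 6.5% → £2.11
Noise-cancelling headphones £138.80: electronics → 6.5% + 0% local = 6.5% → £9.02
USB-C hub £41.63: electronics → 6.5% + 0% local = 6.5% → £2.71
Tax on electronics = £2.11 + £9.02 + £2.71 = £13.84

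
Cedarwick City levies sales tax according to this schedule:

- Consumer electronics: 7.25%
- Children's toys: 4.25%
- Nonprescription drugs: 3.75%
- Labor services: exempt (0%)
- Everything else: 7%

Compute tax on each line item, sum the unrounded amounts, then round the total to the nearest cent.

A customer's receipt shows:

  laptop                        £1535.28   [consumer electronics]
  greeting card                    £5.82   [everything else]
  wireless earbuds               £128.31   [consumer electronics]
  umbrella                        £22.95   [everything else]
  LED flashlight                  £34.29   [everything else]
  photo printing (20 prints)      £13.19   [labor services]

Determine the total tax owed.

£125.02

Laptop £1535.28: consumer electronics → 7.25% → £111.3078
Greeting card £5.82: everything else → 7% → £0.4074
Wireless earbuds £128.31: consumer electronics → 7.25% → £9.302475
Umbrella £22.95: everything else → 7% → £1.6065
LED flashlight £34.29: everything else → 7% → £2.4003
Photo printing (20 prints) £13.19: labor services → 0% → £0.00
Unrounded tax sum = £125.024475 → £125.02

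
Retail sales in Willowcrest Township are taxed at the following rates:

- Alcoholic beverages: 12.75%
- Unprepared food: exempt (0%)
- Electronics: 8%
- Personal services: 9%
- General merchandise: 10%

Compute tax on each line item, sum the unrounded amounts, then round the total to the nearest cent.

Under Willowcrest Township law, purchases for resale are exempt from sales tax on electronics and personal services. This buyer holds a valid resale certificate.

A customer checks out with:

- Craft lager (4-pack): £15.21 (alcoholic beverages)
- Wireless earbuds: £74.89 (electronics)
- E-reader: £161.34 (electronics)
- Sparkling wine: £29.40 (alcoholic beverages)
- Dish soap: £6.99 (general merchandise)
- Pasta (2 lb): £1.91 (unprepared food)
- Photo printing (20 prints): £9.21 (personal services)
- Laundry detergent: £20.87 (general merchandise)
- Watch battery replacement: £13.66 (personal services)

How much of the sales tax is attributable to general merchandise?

Dish soap £6.99: general merchandise → 10% → £0.699
Laundry detergent £20.87: general merchandise → 10% → £2.087
Tax on general merchandise: unrounded sum = £2.786 → £2.79

£2.79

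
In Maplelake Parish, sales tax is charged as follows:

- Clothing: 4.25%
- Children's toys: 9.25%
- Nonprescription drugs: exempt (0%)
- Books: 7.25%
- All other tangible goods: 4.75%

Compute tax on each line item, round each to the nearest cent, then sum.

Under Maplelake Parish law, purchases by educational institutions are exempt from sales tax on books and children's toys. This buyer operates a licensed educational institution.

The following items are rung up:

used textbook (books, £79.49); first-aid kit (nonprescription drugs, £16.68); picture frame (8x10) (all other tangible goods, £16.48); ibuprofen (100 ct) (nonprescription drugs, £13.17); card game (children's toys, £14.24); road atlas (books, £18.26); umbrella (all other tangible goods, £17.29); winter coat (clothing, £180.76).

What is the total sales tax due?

£9.28

Used textbook £79.49: books, buyer-exempt → 0% → £0.00
First-aid kit £16.68: nonprescription drugs → 0% → £0.00
Picture frame (8x10) £16.48: all other tangible goods → 4.75% → £0.78
Ibuprofen (100 ct) £13.17: nonprescription drugs → 0% → £0.00
Card game £14.24: children's toys, buyer-exempt → 0% → £0.00
Road atlas £18.26: books, buyer-exempt → 0% → £0.00
Umbrella £17.29: all other tangible goods → 4.75% → £0.82
Winter coat £180.76: clothing → 4.25% → £7.68
Total tax = £0.78 + £0.82 + £7.68 = £9.28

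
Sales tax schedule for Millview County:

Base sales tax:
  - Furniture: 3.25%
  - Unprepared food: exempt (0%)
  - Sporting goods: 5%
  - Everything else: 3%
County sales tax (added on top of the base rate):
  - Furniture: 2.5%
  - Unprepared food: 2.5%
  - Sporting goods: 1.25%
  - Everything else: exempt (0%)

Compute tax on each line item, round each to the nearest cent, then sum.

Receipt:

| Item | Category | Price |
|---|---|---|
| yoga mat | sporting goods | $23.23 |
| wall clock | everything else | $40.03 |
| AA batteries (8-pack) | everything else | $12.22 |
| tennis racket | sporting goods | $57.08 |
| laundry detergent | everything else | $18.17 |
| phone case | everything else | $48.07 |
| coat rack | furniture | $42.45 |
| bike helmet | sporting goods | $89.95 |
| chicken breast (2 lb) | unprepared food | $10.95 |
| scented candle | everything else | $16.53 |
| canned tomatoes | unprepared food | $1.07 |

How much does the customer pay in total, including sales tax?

$377.19

Yoga mat $23.23: sporting goods → 5% + 1.25% county = 6.25% → $1.45
Wall clock $40.03: everything else → 3% + 0% county = 3% → $1.20
AA batteries (8-pack) $12.22: everything else → 3% + 0% county = 3% → $0.37
Tennis racket $57.08: sporting goods → 5% + 1.25% county = 6.25% → $3.57
Laundry detergent $18.17: everything else → 3% + 0% county = 3% → $0.55
Phone case $48.07: everything else → 3% + 0% county = 3% → $1.44
Coat rack $42.45: furniture → 3.25% + 2.5% county = 5.75% → $2.44
Bike helmet $89.95: sporting goods → 5% + 1.25% county = 6.25% → $5.62
Chicken breast (2 lb) $10.95: unprepared food → 0% + 2.5% county = 2.5% → $0.27
Scented candle $16.53: everything else → 3% + 0% county = 3% → $0.50
Canned tomatoes $1.07: unprepared food → 0% + 2.5% county = 2.5% → $0.03
Subtotal = $359.75; tax = $17.44; total due = $377.19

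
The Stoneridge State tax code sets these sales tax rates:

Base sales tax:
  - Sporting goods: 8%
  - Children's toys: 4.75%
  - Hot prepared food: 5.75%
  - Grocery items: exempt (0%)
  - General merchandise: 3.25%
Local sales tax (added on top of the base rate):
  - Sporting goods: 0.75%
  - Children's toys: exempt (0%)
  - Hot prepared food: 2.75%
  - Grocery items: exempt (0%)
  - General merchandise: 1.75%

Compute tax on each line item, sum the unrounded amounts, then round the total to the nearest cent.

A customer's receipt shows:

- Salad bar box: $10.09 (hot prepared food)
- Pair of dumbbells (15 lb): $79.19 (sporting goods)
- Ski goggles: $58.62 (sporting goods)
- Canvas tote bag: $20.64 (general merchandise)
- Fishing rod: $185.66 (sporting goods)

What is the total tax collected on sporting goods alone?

$28.30

Pair of dumbbells (15 lb) $79.19: sporting goods → 8% + 0.75% local = 8.75% → $6.929125
Ski goggles $58.62: sporting goods → 8% + 0.75% local = 8.75% → $5.12925
Fishing rod $185.66: sporting goods → 8% + 0.75% local = 8.75% → $16.24525
Tax on sporting goods: unrounded sum = $28.303625 → $28.30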